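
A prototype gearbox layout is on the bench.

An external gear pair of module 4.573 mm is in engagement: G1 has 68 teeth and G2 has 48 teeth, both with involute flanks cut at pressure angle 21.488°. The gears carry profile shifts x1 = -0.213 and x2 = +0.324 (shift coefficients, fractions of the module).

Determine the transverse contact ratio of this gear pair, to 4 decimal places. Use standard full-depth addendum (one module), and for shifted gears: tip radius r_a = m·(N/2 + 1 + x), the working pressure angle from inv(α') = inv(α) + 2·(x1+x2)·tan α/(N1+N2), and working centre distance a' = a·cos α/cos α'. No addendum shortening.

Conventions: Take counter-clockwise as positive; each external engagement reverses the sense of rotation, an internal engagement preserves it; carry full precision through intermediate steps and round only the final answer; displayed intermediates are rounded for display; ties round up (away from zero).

1.6631

topology: single-mesh involute geometry — m = 4.573, 68T/48T pair
base radii: r_b1 = 144.675116, r_b2 = 102.123611
tip radii: r_a1 = 159.080951, r_a2 = 115.806652
inv(α') = inv(21.488°) + 2·(-0.213+0.324)·tan α/(68+48) = 0.01938561  ⇒  α' = 21.76265°
a' = a·cos α / cos α' = 265.2340·cos 21.488°/cos 21.76265° = 265.738525
action lengths: √(r_a1²−r_b1²) = 66.150282, √(r_a2²−r_b2²) = 54.607222
base pitch p_b = π·m·cos α = 13.367949
CR = (66.150282 + 54.607222 − 265.738525·sin 21.76265°)/13.367949 = 1.663053
contact ratio ≈ 1.6631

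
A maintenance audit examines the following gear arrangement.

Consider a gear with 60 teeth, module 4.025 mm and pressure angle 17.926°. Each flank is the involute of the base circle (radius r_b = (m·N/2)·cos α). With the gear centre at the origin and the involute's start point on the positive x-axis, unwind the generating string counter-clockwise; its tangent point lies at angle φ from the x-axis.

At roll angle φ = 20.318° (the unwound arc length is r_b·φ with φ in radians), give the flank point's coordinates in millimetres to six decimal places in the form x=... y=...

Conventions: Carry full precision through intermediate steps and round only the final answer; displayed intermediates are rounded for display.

x=121.886389 y=1.686389

class = single-mesh tooth geometry [base-circle involute, m = 4.025, 60T]
pitch radius r_p = m·N/2 = 4.025·60/2 = 120.750000
base radius r_b = r_p·cos α = 120.750000·cos 17.926° = 114.888171
roll angle φ = 20.318° = 0.35461600 rad
x = r_b·(cos φ + φ·sin φ) = 121.886389
y = r_b·(sin φ − φ·cos φ) = 1.686389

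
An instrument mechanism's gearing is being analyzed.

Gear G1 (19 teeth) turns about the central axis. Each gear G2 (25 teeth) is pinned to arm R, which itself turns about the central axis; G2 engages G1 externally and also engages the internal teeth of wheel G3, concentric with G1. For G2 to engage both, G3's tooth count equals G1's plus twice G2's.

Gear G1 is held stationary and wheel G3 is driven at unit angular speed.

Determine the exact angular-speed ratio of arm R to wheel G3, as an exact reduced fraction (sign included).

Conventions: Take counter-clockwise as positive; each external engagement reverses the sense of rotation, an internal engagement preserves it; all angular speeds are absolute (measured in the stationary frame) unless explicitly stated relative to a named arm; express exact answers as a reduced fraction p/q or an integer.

class = planetary set [G3 = 19+2·25 = 69; Willis about the carrier]
ring teeth: 19 + 2·25 = 69
19(ω_sun−ω_arm) = −69(ω_ring−ω_arm),  ω_sun = 0, ω_ring = 1
19(0−ω_arm) = −69(1−ω_arm)  ⇒  88·ω_arm = 69  ⇒  ω_arm = 69/88
ω_out/ω_in = 69/88

69/88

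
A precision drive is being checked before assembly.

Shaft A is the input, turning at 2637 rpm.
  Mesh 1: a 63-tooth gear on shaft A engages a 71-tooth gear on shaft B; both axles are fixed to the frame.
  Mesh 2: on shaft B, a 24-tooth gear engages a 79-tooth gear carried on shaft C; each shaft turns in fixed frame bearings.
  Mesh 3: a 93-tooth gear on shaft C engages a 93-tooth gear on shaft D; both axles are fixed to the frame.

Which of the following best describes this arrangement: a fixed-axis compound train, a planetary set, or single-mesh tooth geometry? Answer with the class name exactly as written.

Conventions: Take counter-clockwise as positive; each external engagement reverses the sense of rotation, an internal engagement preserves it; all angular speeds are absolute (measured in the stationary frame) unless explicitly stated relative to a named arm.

fixed-axis compound train

topology: fixed-axis compound train — 3 meshes, A→D
classification: fixed-axis compound train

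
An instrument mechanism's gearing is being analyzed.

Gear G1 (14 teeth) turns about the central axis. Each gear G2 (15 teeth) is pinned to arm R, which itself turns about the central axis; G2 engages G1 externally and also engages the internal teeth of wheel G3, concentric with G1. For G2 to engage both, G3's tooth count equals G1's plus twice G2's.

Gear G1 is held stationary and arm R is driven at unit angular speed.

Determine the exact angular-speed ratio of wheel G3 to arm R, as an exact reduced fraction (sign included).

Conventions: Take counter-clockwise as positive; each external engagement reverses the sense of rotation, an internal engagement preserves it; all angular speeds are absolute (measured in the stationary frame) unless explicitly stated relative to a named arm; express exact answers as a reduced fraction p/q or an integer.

29/22

planetary set (14T centre, 15T on arm, 44T internal) — Willis relation
ring teeth: 14 + 2·15 = 44
14(ω_sun−ω_arm) = −44(ω_ring−ω_arm),  ω_sun = 0, ω_arm = 1
ω_ring = 1 − (14/44)(0−1) = 29/22
ω_out/ω_in = 29/22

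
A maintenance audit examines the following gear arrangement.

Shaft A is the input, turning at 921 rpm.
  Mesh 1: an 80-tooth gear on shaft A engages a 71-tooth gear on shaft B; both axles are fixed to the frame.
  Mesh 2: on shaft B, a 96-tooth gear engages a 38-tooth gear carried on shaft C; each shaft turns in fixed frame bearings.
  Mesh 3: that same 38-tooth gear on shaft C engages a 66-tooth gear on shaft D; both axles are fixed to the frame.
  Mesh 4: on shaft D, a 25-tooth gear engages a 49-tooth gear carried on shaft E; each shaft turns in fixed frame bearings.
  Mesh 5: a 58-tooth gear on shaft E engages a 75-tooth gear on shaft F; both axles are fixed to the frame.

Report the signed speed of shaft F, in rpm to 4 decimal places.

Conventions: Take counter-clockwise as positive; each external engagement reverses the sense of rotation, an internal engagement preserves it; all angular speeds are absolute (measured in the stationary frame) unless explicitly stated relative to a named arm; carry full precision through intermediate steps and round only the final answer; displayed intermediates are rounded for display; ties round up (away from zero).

-595.5651 rpm

5-mesh fixed-axis compound train (all bearings frame-fixed)
mesh 1 [80T→71T]: ω = 921.0000×80/71 = 1037.7465 rpm, sense flips to −
mesh 2 [96T→38T]: ω = 1037.7465×96/38 = 2621.6753 rpm, sense flips to +
mesh 3 [38T→66T]: ω = 2621.6753×38/66 = 1509.4494 rpm, sense flips to −
mesh 4 [25T→49T]: ω = 1509.4494×25/49 = 770.1273 rpm, sense flips to +
mesh 5 [58T→75T]: ω = 770.1273×58/75 = 595.5651 rpm, sense flips to −
signed output speed = -595.5651 rpm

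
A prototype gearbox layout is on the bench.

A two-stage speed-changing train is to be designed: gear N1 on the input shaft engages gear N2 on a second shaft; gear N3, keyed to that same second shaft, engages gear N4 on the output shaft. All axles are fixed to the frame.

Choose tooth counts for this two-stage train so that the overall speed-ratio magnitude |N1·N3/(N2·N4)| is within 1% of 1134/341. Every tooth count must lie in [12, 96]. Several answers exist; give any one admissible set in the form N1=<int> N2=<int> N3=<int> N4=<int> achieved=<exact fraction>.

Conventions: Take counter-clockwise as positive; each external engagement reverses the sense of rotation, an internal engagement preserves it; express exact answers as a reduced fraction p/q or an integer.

N1=27 N2=22 N3=84 N4=31 achieved=1134/341

2-stage fixed-axis compound train for ratio 1134/341
target = 1134/341 in lowest terms: an exact hit needs N1·N3 = k·1134 and N2·N4 = k·341 for one integer k, every count in [12, 96]; additionally prefer no 1:1 stage (N1 ≠ N2, N3 ≠ N4)
k = 1: no 1:1-free in-range split of k·1134 and k·341 into factor pairs; take k = 2
k = 2: N1·N3 = 2268 = 27·84, N2·N4 = 682 = 22·31
achieved = 27·84/(22·31) = 1134/341; |achieved − target| = 0 ≤ 567/17050 ✓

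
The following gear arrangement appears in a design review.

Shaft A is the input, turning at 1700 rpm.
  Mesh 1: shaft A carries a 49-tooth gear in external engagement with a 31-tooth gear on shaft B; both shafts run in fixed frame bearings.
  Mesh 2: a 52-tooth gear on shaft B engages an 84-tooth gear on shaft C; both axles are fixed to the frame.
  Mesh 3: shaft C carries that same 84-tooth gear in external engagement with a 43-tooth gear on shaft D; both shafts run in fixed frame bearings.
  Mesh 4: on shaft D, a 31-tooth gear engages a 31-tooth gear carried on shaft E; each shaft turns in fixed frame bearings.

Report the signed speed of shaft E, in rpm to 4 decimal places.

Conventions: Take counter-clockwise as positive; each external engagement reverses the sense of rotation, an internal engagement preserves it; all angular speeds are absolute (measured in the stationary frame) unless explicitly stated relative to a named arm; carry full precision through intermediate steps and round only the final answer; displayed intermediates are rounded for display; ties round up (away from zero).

topology: fixed-axis compound train — 4 meshes, A→E
mesh 1 [49T→31T]: ω = 1700.0000×49/31 = 2687.0968 rpm, sense flips to −
mesh 2 [52T→84T]: ω = 2687.0968×52/84 = 1663.4409 rpm, sense flips to +
mesh 3 [84T→43T]: ω = 1663.4409×84/43 = 3249.5124 rpm, sense flips to −
mesh 4 [31T→31T]: ω = 3249.5124×31/31 = 3249.5124 rpm, sense flips to +
signed output speed = +3249.5124 rpm

+3249.5124 rpm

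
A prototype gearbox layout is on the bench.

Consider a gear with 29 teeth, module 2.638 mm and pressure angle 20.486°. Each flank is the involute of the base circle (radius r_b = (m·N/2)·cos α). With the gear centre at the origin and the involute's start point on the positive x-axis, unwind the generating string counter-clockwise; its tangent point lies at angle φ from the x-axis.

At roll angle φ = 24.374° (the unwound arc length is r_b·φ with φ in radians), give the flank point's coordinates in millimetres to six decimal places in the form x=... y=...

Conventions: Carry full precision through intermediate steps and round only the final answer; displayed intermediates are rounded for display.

x=38.928964 y=0.902987

class = single-mesh tooth geometry [base-circle involute, m = 2.638, 29T]
pitch radius r_p = m·N/2 = 2.638·29/2 = 38.251000
base radius r_b = r_p·cos α = 38.251000·cos 20.486° = 35.831920
roll angle φ = 24.374° = 0.42540655 rad
x = r_b·(cos φ + φ·sin φ) = 38.928964
y = r_b·(sin φ − φ·cos φ) = 0.902987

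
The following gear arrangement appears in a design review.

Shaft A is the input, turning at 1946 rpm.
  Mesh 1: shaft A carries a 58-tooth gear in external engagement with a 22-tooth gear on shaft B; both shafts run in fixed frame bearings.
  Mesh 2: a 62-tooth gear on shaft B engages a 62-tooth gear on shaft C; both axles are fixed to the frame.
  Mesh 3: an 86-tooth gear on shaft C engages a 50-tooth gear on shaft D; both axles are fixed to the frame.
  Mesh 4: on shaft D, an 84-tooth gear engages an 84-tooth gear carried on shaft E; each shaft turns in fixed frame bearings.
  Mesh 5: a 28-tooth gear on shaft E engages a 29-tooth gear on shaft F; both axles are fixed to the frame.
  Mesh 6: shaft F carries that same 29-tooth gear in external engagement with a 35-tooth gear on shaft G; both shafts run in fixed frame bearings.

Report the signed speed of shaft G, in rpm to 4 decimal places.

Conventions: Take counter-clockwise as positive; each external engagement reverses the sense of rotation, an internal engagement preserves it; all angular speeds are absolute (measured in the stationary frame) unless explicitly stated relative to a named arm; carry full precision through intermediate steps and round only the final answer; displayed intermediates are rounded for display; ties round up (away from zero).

+7059.3804 rpm

topology: fixed-axis compound train — 6 meshes, A→G
mesh 1 [58T→22T]: ω = 1946.0000×58/22 = 5130.3636 rpm, sense flips to −
mesh 2 [62T→62T]: ω = 5130.3636×62/62 = 5130.3636 rpm, sense flips to +
mesh 3 [86T→50T]: ω = 5130.3636×86/50 = 8824.2255 rpm, sense flips to −
mesh 4 [84T→84T]: ω = 8824.2255×84/84 = 8824.2255 rpm, sense flips to +
mesh 5 [28T→29T]: ω = 8824.2255×28/29 = 8519.9418 rpm, sense flips to −
mesh 6 [29T→35T]: ω = 8519.9418×29/35 = 7059.3804 rpm, sense flips to +
signed output speed = +7059.3804 rpm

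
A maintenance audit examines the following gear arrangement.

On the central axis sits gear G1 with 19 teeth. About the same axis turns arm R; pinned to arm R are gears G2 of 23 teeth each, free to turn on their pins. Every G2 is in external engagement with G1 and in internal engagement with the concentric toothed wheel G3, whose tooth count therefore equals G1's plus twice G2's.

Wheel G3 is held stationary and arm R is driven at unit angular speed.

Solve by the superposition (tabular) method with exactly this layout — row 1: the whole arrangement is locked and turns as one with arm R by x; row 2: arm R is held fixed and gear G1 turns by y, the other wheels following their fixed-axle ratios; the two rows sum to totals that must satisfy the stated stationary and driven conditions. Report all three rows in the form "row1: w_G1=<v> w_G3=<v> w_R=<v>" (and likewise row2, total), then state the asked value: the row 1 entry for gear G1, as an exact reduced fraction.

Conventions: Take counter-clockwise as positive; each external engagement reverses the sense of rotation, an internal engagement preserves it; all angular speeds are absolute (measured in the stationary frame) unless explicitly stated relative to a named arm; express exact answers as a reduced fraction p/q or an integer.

planetary set (19T centre, 23T on arm, 65T internal) — Willis relation
superposition row 1 [locked train]: every member turns x
superposition row 2 [arm held]: sun y, ring −(19/65)·y, arm 0
boundary: total ω_ring = x − (19/65)·y = 0 and total ω_arm = x = 1  ⇒  y = 65/19, x = 1
row 2 ring = −(19/65)·65/19 = -1
totals (row 1 + row 2): sun 1 + 65/19 = 84/19, ring 1 + (-1) = 0, arm 1 + 0 = 1
asked cell (row1, sun) = 1

row1: w_G1=1 w_G3=1 w_R=1
row2: w_G1=65/19 w_G3=-1 w_R=0
total: w_G1=84/19 w_G3=0 w_R=1
asked value: 1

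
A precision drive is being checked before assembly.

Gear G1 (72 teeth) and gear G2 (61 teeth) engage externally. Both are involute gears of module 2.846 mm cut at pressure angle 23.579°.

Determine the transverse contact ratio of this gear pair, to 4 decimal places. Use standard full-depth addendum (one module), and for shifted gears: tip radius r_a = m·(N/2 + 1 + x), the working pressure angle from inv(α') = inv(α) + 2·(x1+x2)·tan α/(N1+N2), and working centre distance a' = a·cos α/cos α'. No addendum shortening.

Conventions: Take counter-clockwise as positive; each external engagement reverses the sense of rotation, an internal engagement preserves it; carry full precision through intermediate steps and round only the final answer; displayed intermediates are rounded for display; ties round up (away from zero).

recognized (one external pair, fixed centres): single-mesh tooth geometry, m = 2.846, N1 = 72, N2 = 61
base radii: r_b1 = 93.901887, r_b2 = 79.555766
tip radii: r_a1 = 105.302000, r_a2 = 89.649000
no profile shift: α' = α, a' = a
action lengths: √(r_a1²−r_b1²) = 47.654451, √(r_a2²−r_b2²) = 41.325819
base pitch p_b = π·m·cos α = 8.194486
CR = (47.654451 + 41.325819 − 189.259000·sin 23.57900°)/8.194486 = 1.619892
contact ratio ≈ 1.6199

1.6199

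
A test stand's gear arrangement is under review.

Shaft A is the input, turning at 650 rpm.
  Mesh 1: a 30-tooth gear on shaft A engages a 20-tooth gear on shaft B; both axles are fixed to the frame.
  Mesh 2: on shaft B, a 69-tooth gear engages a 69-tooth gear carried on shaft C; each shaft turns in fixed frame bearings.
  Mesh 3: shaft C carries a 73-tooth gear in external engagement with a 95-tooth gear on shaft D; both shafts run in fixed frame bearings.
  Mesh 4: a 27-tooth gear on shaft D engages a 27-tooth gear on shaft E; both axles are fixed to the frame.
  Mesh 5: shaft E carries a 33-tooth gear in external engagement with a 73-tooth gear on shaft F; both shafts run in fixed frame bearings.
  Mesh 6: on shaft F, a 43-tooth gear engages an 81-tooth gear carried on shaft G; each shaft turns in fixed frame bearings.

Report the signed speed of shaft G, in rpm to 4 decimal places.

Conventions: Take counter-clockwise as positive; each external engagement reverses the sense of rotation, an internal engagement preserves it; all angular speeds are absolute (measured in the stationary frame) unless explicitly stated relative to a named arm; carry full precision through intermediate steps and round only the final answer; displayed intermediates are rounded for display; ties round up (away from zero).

+179.7953 rpm

class = fixed-axis compound train [6 meshes; 6 ratios multiply, 6 sense flips]
mesh 1 [30T→20T]: ω = 650.0000×30/20 = 975.0000 rpm, sense flips to −
mesh 2 [69T→69T]: ω = 975.0000×69/69 = 975.0000 rpm, sense flips to +
mesh 3 [73T→95T]: ω = 975.0000×73/95 = 749.2105 rpm, sense flips to −
mesh 4 [27T→27T]: ω = 749.2105×27/27 = 749.2105 rpm, sense flips to +
mesh 5 [33T→73T]: ω = 749.2105×33/73 = 338.6842 rpm, sense flips to −
mesh 6 [43T→81T]: ω = 338.6842×43/81 = 179.7953 rpm, sense flips to +
signed output speed = +179.7953 rpm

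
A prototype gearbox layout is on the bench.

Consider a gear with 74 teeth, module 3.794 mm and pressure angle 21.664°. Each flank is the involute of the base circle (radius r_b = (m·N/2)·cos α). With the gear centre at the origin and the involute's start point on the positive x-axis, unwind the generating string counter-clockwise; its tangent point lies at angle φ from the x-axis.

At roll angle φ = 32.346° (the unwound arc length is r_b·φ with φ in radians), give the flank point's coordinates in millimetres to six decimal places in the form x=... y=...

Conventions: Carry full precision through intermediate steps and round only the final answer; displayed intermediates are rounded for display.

topology: single-mesh involute geometry — m = 3.794, N = 74
pitch radius r_p = m·N/2 = 3.794·74/2 = 140.378000
base radius r_b = r_p·cos α = 140.378000·cos 21.664° = 130.462359
roll angle φ = 32.346° = 0.56454420 rad
x = r_b·(cos φ + φ·sin φ) = 149.624812
y = r_b·(sin φ − φ·cos φ) = 7.577968

x=149.624812 y=7.577968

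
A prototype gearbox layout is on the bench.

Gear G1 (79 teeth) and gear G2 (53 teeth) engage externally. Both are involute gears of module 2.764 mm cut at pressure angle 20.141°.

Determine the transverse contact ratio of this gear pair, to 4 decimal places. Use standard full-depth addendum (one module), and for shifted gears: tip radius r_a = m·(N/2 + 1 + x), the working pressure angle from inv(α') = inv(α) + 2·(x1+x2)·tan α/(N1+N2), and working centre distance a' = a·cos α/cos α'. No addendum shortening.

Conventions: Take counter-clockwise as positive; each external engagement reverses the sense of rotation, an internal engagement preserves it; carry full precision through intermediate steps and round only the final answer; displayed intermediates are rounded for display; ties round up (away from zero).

1.7862

recognized (one external pair, fixed centres): single-mesh tooth geometry, m = 2.764, N1 = 79, N2 = 53
base radii: r_b1 = 102.501557, r_b2 = 68.766867
tip radii: r_a1 = 111.942000, r_a2 = 76.010000
no profile shift: α' = α, a' = a
action lengths: √(r_a1²−r_b1²) = 44.993801, √(r_a2²−r_b2²) = 32.382681
base pitch p_b = π·m·cos α = 8.152358
CR = (44.993801 + 32.382681 − 182.424000·sin 20.14100°)/8.152358 = 1.786248
contact ratio ≈ 1.7862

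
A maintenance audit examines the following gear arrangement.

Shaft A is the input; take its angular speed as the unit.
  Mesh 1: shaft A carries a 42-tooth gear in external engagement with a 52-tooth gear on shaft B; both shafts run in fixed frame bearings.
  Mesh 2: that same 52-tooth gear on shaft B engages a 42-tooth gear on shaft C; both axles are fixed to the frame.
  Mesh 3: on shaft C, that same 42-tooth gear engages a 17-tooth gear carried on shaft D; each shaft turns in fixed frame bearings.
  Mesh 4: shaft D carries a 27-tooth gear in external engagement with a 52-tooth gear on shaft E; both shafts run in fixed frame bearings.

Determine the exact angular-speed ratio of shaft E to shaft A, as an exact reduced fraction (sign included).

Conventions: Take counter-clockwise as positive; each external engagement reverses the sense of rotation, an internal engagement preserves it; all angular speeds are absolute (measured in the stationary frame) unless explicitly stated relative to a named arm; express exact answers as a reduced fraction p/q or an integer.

567/442

class = fixed-axis compound train [4 meshes; 4 ratios multiply, 4 sense flips]
mesh 1 [42T→52T]: running ratio 21/26, sense −
mesh 2 [52T→42T]: running ratio 1, sense +
mesh 3 [42T→17T]: running ratio 42/17, sense −
mesh 4 [27T→52T]: running ratio 567/442, sense +
ω_out/ω_in = 567/442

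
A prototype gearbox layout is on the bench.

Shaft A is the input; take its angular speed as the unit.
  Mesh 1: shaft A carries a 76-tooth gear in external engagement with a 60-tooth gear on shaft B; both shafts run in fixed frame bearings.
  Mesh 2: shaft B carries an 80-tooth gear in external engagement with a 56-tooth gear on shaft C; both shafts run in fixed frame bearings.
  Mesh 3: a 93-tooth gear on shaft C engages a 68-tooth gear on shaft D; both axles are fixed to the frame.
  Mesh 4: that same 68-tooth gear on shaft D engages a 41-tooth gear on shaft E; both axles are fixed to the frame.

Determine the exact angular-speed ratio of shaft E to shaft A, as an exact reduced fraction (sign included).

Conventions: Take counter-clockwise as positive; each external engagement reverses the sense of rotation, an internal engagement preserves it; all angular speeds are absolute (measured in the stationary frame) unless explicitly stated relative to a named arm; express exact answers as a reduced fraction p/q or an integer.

class = fixed-axis compound train [4 meshes; 4 ratios multiply, 4 sense flips]
mesh 1 [76T→60T]: running ratio 19/15, sense −
mesh 2 [80T→56T]: running ratio 38/21, sense +
mesh 3 [93T→68T]: running ratio 589/238, sense −
mesh 4 [68T→41T]: running ratio 1178/287, sense +
ω_out/ω_in = 1178/287

1178/287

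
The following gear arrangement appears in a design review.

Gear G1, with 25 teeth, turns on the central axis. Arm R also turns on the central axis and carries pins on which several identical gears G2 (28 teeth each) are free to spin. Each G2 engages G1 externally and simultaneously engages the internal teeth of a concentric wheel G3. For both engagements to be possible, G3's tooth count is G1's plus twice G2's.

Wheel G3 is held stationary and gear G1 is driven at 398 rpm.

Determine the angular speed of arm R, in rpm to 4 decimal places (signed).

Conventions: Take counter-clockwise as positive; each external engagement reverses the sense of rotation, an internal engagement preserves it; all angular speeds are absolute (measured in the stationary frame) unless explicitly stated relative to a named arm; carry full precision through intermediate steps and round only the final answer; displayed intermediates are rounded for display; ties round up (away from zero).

+93.8679 rpm

class = planetary set [G3 = 25+2·28 = 81; Willis about the carrier]
normalise by the input: solve with ω_sun = 1, then scale by 398 rpm
ring teeth: 25 + 2·28 = 81
25(ω_sun−ω_arm) = −81(ω_ring−ω_arm),  ω_ring = 0, ω_sun = 1
25(1−ω_arm) = −81(0−ω_arm)  ⇒  106·ω_arm = 25  ⇒  ω_arm = 25/106
scale: ω_arm = 25/106 × 398 rpm = +93.8679 rpm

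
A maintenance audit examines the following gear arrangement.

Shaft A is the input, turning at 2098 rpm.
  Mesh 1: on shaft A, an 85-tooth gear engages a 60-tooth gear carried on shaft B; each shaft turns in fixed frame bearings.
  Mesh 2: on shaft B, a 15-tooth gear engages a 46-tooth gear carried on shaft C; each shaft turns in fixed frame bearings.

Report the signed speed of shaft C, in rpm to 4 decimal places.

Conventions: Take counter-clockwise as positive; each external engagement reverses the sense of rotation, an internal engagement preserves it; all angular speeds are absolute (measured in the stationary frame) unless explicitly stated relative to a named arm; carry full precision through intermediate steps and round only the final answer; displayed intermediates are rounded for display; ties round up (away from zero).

+969.1848 rpm

recognized (3 fixed axles, 2 meshes): fixed-axis compound train
mesh 1 [85T→60T]: ω = 2098.0000×85/60 = 2972.1667 rpm, sense flips to −
mesh 2 [15T→46T]: ω = 2972.1667×15/46 = 969.1848 rpm, sense flips to +
signed output speed = +969.1848 rpm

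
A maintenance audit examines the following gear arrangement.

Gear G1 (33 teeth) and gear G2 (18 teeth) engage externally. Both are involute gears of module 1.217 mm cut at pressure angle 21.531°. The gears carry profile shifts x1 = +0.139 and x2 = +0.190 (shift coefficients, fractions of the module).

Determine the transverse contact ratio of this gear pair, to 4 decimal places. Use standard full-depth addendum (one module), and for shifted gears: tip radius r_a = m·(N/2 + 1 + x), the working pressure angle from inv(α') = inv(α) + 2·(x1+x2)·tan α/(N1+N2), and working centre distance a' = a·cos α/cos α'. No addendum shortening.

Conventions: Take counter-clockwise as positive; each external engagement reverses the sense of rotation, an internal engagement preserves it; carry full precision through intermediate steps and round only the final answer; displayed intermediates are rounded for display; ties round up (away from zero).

1.4752

recognized (one external pair, fixed centres): single-mesh tooth geometry, m = 1.217, N1 = 33, N2 = 18
base radii: r_b1 = 18.679265, r_b2 = 10.188690
tip radii: r_a1 = 21.466663, r_a2 = 12.401230
inv(α') = inv(21.531°) + 2·(+0.139+0.190)·tan α/(33+18) = 0.02383906  ⇒  α' = 23.24820°
a' = a·cos α / cos α' = 31.0335·cos 21.531°/cos 23.24820° = 31.419071
action lengths: √(r_a1²−r_b1²) = 10.578406, √(r_a2²−r_b2²) = 7.069731
base pitch p_b = π·m·cos α = 3.556524
CR = (10.578406 + 7.069731 − 31.419071·sin 23.24820°)/3.556524 = 1.475193
contact ratio ≈ 1.4752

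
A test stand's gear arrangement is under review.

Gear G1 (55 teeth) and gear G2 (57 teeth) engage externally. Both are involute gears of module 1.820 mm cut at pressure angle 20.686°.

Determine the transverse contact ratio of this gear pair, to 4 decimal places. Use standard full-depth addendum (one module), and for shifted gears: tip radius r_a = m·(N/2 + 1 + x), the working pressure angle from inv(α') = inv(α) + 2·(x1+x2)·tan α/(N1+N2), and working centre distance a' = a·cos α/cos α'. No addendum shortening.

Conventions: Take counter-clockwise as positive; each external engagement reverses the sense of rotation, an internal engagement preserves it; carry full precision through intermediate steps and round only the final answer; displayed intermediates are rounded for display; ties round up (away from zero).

1.7367

recognized (one external pair, fixed centres): single-mesh tooth geometry, m = 1.820, N1 = 55, N2 = 57
base radii: r_b1 = 46.823295, r_b2 = 48.525960
tip radii: r_a1 = 51.870000, r_a2 = 53.690000
no profile shift: α' = α, a' = a
action lengths: √(r_a1²−r_b1²) = 22.317615, √(r_a2²−r_b2²) = 22.974927
base pitch p_b = π·m·cos α = 5.349081
CR = (22.317615 + 22.974927 − 101.920000·sin 20.68600°)/5.349081 = 1.736688
contact ratio ≈ 1.7367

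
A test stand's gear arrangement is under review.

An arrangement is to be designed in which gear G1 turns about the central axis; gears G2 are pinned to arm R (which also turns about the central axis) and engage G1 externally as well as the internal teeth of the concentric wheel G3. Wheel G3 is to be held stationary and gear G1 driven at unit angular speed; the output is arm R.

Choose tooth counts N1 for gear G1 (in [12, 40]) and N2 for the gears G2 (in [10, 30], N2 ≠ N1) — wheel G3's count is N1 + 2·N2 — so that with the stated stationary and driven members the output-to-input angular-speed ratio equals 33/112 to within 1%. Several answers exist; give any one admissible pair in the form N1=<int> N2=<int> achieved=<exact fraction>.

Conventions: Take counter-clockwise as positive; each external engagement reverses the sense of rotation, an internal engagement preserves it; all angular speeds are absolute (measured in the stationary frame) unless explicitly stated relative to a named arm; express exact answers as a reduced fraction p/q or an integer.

N1=33 N2=23 achieved=33/112

planetary set to be sized for 33/112 (Willis relation)
Willis with ω_ring = 0: ω_arm/ω_sun = N1/(N1+N3); set equal to 33/112  ⇒  N3/N1 = 1/(33/112) − 1 = 79/33
N3 = N1 + 2·N2  ⇒  N2/N1 = (N3/N1 − 1)/2 = (79/33 − 1)/2 = 23/33
smallest multiple with N1 ≥ 12 and N2 ≥ 10: k = 1  ⇒  N1 = 1·33 = 33, N2 = 1·23 = 23 (N1 ≤ 40, N2 ≤ 30, N2 ≠ N1 ✓), N3 = 33 + 2·23 = 79
check: N1/(N1+N3) with N1 = 33, N3 = 79 gives 33/112; |achieved − target| = 0 ≤ 33/11200 ✓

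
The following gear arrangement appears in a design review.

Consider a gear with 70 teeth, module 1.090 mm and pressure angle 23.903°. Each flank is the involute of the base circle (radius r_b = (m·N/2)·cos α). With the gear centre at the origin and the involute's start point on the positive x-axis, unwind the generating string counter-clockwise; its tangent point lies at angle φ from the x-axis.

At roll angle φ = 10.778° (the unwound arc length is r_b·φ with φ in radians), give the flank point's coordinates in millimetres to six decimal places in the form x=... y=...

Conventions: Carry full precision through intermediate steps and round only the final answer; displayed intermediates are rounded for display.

recognized (one wheel, involute flank): single-mesh tooth geometry, m = 1.090, N = 70
pitch radius r_p = m·N/2 = 1.090·70/2 = 38.150000
base radius r_b = r_p·cos α = 38.150000·cos 23.903° = 34.877979
roll angle φ = 10.778° = 0.18811159 rad
x = r_b·(cos φ + φ·sin φ) = 35.489626
y = r_b·(sin φ − φ·cos φ) = 0.077115

x=35.489626 y=0.077115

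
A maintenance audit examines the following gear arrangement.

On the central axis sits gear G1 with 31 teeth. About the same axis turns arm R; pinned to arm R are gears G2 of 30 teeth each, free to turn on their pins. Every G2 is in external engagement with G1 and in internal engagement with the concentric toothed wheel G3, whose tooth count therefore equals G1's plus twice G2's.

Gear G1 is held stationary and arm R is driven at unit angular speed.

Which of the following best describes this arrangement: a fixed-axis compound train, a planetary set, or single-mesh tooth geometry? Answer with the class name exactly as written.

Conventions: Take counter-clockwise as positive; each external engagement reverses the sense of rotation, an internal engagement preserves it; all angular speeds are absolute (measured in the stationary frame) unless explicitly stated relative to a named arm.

planetary set

topology: planetary set — G1 31T / G2 30T / G3 91T, arm = carrier (Willis)
classification: planetary set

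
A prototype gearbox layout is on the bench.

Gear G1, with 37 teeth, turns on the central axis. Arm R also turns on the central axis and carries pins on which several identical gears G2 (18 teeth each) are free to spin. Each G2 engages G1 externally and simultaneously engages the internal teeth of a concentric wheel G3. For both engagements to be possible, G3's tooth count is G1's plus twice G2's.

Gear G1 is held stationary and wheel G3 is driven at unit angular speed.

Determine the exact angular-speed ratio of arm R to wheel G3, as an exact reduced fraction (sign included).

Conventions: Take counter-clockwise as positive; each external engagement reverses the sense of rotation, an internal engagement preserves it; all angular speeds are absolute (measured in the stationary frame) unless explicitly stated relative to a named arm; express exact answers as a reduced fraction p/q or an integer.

73/110

topology: planetary set — G1 37T / G2 18T / G3 73T, arm = carrier (Willis)
ring teeth: 37 + 2·18 = 73
37(ω_sun−ω_arm) = −73(ω_ring−ω_arm),  ω_sun = 0, ω_ring = 1
37(0−ω_arm) = −73(1−ω_arm)  ⇒  110·ω_arm = 73  ⇒  ω_arm = 73/110
ω_out/ω_in = 73/110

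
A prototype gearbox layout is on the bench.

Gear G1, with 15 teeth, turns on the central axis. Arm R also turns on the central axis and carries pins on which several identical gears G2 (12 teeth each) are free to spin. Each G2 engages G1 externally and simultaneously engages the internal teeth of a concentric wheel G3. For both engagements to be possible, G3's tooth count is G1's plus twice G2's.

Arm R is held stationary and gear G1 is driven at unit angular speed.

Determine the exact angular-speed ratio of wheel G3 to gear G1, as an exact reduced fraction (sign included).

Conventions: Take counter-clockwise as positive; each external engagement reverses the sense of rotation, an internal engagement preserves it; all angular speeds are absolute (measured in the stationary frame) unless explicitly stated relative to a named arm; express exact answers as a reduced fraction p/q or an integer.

-5/13

planetary set (15T centre, 12T on arm, 39T internal) — Willis relation
ring teeth: 15 + 2·12 = 39
15(ω_sun−ω_arm) = −39(ω_ring−ω_arm),  ω_arm = 0, ω_sun = 1
ω_ring = 0 − (15/39)(1−0) = -5/13
ω_out/ω_in = -5/13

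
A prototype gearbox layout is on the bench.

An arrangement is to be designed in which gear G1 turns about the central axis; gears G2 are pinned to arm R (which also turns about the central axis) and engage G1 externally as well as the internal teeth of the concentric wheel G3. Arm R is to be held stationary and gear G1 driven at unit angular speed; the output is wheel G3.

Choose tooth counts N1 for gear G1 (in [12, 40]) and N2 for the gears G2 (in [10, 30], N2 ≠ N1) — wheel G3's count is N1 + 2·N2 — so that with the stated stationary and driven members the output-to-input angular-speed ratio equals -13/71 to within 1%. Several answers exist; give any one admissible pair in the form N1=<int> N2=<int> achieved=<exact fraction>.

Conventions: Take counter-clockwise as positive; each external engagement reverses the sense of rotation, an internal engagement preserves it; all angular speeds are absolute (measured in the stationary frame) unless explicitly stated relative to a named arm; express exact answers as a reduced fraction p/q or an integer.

N1=13 N2=29 achieved=-13/71

topology: planetary set — design target -13/71, arm = carrier (Willis)
Willis with ω_arm = 0: ω_ring/ω_sun = −N1/N3; set equal to -13/71  ⇒  N3/N1 = −1/(-13/71) = 71/13
N3 = N1 + 2·N2  ⇒  N2/N1 = (N3/N1 − 1)/2 = (71/13 − 1)/2 = 29/13
smallest multiple with N1 ≥ 12 and N2 ≥ 10: k = 1  ⇒  N1 = 1·13 = 13, N2 = 1·29 = 29 (N1 ≤ 40, N2 ≤ 30, N2 ≠ N1 ✓), N3 = 13 + 2·29 = 71
check: −N1/N3 with N1 = 13, N3 = 71 gives -13/71; |achieved − target| = 0 ≤ 13/7100 ✓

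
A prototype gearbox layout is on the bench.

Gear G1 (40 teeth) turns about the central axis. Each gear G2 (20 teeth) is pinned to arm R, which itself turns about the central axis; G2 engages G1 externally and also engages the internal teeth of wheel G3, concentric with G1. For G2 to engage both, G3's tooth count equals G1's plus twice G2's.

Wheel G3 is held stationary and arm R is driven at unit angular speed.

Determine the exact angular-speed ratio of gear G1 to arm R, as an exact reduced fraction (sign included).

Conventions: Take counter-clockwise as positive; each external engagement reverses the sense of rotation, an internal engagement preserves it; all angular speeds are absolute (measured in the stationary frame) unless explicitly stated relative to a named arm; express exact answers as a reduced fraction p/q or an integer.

class = planetary set [G3 = 40+2·20 = 80; Willis about the carrier]
ring teeth: 40 + 2·20 = 80
40(ω_sun−ω_arm) = −80(ω_ring−ω_arm),  ω_ring = 0, ω_arm = 1
ω_sun = 1 − (80/40)(0−1) = 3
ω_out/ω_in = 3

3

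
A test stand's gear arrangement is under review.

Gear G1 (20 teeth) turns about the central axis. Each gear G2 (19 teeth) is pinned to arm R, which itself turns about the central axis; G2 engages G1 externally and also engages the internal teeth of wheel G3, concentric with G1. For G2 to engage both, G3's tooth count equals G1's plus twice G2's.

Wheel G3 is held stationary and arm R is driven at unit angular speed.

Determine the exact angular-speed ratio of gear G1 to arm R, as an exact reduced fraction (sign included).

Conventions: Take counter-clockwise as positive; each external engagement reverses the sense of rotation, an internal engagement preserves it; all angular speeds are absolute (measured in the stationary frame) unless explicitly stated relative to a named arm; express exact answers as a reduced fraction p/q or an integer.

recognized (axles ride arm R): planetary set, 20/19/58 teeth
ring teeth: 20 + 2·19 = 58
20(ω_sun−ω_arm) = −58(ω_ring−ω_arm),  ω_ring = 0, ω_arm = 1
ω_sun = 1 − (58/20)(0−1) = 39/10
ω_out/ω_in = 39/10

39/10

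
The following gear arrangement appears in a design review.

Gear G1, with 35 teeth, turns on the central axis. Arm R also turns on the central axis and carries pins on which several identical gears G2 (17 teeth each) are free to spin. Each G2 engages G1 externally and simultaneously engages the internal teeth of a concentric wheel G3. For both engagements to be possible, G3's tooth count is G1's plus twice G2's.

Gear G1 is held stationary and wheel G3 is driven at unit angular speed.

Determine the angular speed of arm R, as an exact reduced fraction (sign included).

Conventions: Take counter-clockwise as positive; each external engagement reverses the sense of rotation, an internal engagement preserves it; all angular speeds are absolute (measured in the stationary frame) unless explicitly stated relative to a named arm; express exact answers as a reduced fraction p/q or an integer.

topology: planetary set — G1 35T / G2 17T / G3 69T, arm = carrier (Willis)
ring teeth: 35 + 2·17 = 69
35(ω_sun−ω_arm) = −69(ω_ring−ω_arm),  ω_sun = 0, ω_ring = 1
35(0−ω_arm) = −69(1−ω_arm)  ⇒  104·ω_arm = 69  ⇒  ω_arm = 69/104
exact speed ratio = 69/104

69/104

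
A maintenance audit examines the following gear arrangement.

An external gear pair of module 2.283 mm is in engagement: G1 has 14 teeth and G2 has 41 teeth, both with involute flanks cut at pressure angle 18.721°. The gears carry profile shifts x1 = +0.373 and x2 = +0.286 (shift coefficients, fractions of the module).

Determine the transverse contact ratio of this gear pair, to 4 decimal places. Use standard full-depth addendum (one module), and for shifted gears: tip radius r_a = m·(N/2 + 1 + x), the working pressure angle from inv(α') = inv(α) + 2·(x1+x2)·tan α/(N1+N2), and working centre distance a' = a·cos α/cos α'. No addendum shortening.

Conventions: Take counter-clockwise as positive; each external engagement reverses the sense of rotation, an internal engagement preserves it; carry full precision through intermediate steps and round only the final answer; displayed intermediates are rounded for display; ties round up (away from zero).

1.4904

topology: single-mesh involute geometry — m = 2.283, 14T/41T pair
base radii: r_b1 = 15.135488, r_b2 = 44.325359
tip radii: r_a1 = 19.115559, r_a2 = 49.737438
inv(α') = inv(18.721°) + 2·(+0.373+0.286)·tan α/(14+41) = 0.02026783  ⇒  α' = 22.07485°
a' = a·cos α / cos α' = 62.7825·cos 18.721°/cos 22.07485° = 64.164510
action lengths: √(r_a1²−r_b1²) = 11.675683, √(r_a2²−r_b2²) = 22.562697
base pitch p_b = π·m·cos α = 6.792791
CR = (11.675683 + 22.562697 − 64.164510·sin 22.07485°)/6.792791 = 1.490438
contact ratio ≈ 1.4904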